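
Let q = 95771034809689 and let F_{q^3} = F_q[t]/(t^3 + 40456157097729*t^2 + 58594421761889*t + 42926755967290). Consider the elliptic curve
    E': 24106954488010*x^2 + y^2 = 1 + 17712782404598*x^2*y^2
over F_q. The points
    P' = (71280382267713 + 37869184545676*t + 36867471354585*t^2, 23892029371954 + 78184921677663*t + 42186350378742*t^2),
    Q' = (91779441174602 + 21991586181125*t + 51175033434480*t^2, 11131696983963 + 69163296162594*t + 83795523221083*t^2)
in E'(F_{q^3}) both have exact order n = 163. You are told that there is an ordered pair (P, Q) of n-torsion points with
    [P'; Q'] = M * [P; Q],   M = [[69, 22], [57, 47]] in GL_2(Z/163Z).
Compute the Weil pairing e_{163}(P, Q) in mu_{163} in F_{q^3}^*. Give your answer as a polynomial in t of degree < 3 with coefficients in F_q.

Alternating bilinearity on E[163] (values in mu_{163} in F_{95771034809689^3}) gives e(P',Q') = e(P,Q)^det(M).
Inverting 33 mod 163: 84. Thus e_{163}(P,Q) = e(P',Q')^{84}.
Edwards a_E,d_E -> Montgomery A=11498072764145,B=38153551957939 -> Weierstrass 0,12862305676265 via alpha=6969956148768,beta=1598543020853.
n = 163 = (10100011)_2 (8 bits, wt 4); accumulate f_{163,P'}(Q'+S)/f_{163,P'}(S) along the 7-step ladder.
Miller gives e_{163}(P',Q') = 55518937363948 + 10050550079898*t + 11799754870097*t^2 in F_{95771034809689^3}.
Hence e(P,Q) = 23367800713845 + 14290516345529*t + 11545778411889*t^2 in F_{95771034809689^3}^*.

23367800713845 + 14290516345529*t + 11545778411889*t^2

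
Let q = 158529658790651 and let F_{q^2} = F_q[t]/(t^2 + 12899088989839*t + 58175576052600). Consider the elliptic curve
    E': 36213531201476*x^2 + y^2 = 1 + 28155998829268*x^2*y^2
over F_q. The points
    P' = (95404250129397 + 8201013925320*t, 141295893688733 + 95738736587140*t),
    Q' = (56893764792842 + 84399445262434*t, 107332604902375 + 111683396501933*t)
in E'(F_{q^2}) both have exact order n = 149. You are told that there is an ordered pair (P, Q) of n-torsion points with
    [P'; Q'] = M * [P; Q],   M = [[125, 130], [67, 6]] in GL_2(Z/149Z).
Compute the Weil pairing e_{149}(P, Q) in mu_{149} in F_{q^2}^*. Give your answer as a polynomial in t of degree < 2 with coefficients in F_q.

Under M = [[125,130],[67,6]] in GL_2(Z/149), e_{149}(P',Q') = e_{149}(P,Q)^(125*6-130*67 mod 149).
Inverting 86 mod 149: 26. Thus e_{149}(P,Q) = e(P',Q')^{26}.
Edwards->Montgomery: u=(1+y)/(1-y), v=u/x -> 34391924409918v^2=u^3+65579890767454u^2+u; then x_W=2014383093052u+10728255005124: y^2=x^3+83736292457033*x+141442983749612.
Double-and-add over 10010101: 8-1 doublings, 4-1 additions; each step l_{T,T}/v_{2T} or l_{T,P'}/v at Q'+S for random S.
The quotient is 135636050954443 + 4527459492216*t.
Raise to 26: e(P,Q) = 87272368240717 + 139768819435693*t in mu_{149}.

87272368240717 + 139768819435693*t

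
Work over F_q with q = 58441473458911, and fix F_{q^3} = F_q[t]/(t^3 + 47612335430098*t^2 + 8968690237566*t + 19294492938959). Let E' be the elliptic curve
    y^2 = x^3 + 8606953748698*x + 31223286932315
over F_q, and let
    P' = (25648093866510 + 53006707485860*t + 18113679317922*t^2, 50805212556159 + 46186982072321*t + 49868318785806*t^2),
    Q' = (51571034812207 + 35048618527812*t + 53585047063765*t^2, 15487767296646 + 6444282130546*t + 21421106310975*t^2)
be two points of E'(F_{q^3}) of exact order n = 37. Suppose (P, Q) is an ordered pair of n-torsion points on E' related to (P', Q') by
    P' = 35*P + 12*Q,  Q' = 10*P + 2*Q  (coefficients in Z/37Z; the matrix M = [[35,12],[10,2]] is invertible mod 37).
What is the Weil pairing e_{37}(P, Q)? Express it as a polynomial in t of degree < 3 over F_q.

39907538023999 + 2061299346075*t + 28838085565150*t^2

Under M = [[35,12],[10,2]] in GL_2(Z/37), e_{37}(P',Q') = e_{37}(P,Q)^(35*2-12*10 mod 37).
35*2 - 12*10 = -50; reduced mod 37: det = 24, inverse 17.
Double-and-add over 100101: 6-1 doublings, 3-1 additions; each step l_{T,T}/v_{2T} or l_{T,P'}/v at Q'+S for random S.
f_P(D_Q)/f_Q(D_P) = 17307135149968 + 6045743191676*t + 1396369630676*t^2.
e_{37}(P,Q) = (17307135149968 + 6045743191676*t + 1396369630676*t^2)^{17} = 39907538023999 + 2061299346075*t + 28838085565150*t^2.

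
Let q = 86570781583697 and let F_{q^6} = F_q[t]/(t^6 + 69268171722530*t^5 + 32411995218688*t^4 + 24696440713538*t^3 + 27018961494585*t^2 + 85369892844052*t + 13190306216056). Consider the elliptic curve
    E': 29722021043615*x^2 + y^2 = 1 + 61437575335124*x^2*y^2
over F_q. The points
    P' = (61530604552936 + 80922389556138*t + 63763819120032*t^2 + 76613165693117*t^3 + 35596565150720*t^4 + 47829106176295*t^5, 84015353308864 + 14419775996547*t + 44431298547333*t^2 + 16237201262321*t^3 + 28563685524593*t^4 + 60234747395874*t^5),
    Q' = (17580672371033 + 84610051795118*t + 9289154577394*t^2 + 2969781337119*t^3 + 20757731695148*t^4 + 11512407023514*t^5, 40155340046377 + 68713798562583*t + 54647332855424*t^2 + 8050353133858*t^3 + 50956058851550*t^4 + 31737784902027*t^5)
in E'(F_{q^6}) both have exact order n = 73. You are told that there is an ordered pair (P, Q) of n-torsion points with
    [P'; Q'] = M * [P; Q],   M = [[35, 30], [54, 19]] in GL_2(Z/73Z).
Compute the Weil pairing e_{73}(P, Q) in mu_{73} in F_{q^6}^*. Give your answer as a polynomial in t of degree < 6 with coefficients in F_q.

16945872534468 + 21061033509039*t + 19218291426542*t^2 + 45397728404117*t^3 + 23237772291669*t^4 + 84681931473167*t^5

Under M = [[35,30],[54,19]] in GL_2(Z/73), e_{73}(P',Q') = e_{73}(P,Q)^(35*19-30*54 mod 73).
det M = 35*19 - 30*54 = -955 = 67 (mod 73); 67^{-1} = 12 (mod 73).
Map (x,y)_Ed via u=(1+y)/(1-y), v=(1+y)/((1-y)x) to Montgomery A=14570423054222,B=74791726834700; then to (a',b')=(10546164301359,8674982251268).
Run Miller on y^2=x^3+10546164301359*x+8674982251268 over F_{86570781583697}: ladder 1001001 (7 bits); e = f_P(D_Q)/f_Q(D_P).
So e_{73}(P',Q') = 7262882344323 + 61866013250121*t + 44170508460234*t^2 + 80957277365598*t^3 + 19703187890305*t^4 + 52166423413102*t^5.
Finally e_{73}(P,Q) = 16945872534468 + 21061033509039*t + 19218291426542*t^2 + 45397728404117*t^3 + 23237772291669*t^4 + 84681931473167*t^5.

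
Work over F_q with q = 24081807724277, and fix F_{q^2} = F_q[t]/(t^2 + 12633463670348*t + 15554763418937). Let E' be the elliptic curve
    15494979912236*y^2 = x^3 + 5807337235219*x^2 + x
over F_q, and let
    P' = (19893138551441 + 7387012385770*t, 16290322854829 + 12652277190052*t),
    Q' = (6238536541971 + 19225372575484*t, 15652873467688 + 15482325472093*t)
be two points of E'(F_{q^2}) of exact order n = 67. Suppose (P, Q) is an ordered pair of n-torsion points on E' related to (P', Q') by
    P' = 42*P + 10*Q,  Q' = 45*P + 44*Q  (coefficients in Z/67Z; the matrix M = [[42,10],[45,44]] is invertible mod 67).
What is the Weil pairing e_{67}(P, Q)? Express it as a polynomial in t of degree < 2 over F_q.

18925628492000 + 1306968621656*t

e_{67}(aP+bQ,cP+dQ) = e_{67}(P,Q)^(ad-bc); with (a,b,c,d)=(42,10,45,44) this gives the det-67 law.
det(M) mod 67 = 58; its inverse in (Z/67)^* is 52 (check: 58*52 mod 67 = 1).
Montgomery->Weierstrass: x_W = 4209158641633*x+21011215376343, y_W=4209158641633*y on F_{24081807724277}; lands on y^2=x^3+18186251065876*x+10103944753073.
7-bit Miller (1000011) on E'/F_{24081807724277} with a'=18186251065876, b'=10103944753073: accumulate tangent/chord ratios at Q'+S and P'+S'.
Result: e(P',Q') = 3976057718674 + 7210474026712*t.
Thus e_{67}(P,Q) = 18925628492000 + 1306968621656*t.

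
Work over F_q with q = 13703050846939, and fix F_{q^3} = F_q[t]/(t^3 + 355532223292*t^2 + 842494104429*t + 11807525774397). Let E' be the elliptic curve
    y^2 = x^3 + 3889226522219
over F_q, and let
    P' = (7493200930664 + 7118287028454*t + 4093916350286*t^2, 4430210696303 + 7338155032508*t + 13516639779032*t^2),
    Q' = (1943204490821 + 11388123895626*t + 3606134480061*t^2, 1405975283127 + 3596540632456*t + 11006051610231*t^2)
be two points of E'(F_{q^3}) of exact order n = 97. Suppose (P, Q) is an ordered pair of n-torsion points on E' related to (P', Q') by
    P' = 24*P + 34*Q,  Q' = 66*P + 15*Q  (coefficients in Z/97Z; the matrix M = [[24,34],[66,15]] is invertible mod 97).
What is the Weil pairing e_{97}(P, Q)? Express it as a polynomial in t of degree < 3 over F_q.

Alternating bilinearity on E[97] (values in mu_{97} in F_{13703050846939^3}) gives e(P',Q') = e(P,Q)^det(M).
Hence e(P,Q) = e(P',Q')^{26} where 26 = 56^{-1} mod 97.
Miller loop for e_{97} over F_{13703050846939^3}: bits of 97 = 1100001; 6 double steps + 2 add steps, l/v at each.
Result: e(P',Q') = 7375449846965 + 4520514173909*t + 9420522686784*t^2.
e_{97}(P,Q) = (7375449846965 + 4520514173909*t + 9420522686784*t^2)^{26} = 11702585220660 + 8674467321793*t + 720555934544*t^2.

11702585220660 + 8674467321793*t + 720555934544*t^2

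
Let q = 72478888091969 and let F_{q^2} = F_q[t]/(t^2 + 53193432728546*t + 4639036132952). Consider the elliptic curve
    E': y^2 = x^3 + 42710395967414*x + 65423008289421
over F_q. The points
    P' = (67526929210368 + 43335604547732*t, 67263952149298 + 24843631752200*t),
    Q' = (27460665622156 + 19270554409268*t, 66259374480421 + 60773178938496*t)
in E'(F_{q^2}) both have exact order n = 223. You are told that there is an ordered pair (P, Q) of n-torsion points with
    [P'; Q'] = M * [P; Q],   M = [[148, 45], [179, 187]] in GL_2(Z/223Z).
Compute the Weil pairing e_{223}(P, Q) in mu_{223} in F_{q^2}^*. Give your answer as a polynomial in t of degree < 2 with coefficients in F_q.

Under M = [[148,45],[179,187]] in GL_2(Z/223), e_{223}(P',Q') = e_{223}(P,Q)^(148*187-45*179 mod 223).
148*187 - 45*179 = 19621; reduced mod 223: det = 220, inverse 74.
Run Miller on y^2=x^3+42710395967414*x+65423008289421 over F_{72478888091969}: ladder 11011111 (8 bits); e = f_P(D_Q)/f_Q(D_P).
So e_{223}(P',Q') = 26235631966941 + 22424288061110*t.
(26235631966941 + 22424288061110*t)^{74} mod (72478888091969,f) = 17086885137472 + 55043866777754*t.

17086885137472 + 55043866777754*t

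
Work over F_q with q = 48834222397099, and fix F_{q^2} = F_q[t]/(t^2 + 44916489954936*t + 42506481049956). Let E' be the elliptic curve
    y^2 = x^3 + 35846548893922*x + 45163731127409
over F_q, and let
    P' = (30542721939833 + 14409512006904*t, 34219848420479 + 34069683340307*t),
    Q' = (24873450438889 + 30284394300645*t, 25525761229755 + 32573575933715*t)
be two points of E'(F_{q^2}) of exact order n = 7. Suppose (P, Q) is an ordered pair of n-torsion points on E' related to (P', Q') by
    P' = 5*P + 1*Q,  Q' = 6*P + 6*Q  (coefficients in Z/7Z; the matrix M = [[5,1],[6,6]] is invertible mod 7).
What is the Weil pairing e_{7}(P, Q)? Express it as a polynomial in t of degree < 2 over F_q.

32548760525446 + 37768224642745*t

e_{7} is bilinear + alternating on E[7], so e_{7}(5*P + 1*Q, 6*P + 6*Q) = e_{7}(P,Q)^(5*6-1*6).
det M = 5*6 - 1*6 = 24 = 3 (mod 7); 3^{-1} = 5 (mod 7).
Build f_{7,P'} and f_{7,Q'} via the 3-bit ladder of 7=111_2; evaluate at shifted divisors; quotient in F_{48834222397099^2}.
f_P(D_Q)/f_Q(D_P) = 19709112341887 + 18743819404090*t.
Finally e_{7}(P,Q) = 32548760525446 + 37768224642745*t.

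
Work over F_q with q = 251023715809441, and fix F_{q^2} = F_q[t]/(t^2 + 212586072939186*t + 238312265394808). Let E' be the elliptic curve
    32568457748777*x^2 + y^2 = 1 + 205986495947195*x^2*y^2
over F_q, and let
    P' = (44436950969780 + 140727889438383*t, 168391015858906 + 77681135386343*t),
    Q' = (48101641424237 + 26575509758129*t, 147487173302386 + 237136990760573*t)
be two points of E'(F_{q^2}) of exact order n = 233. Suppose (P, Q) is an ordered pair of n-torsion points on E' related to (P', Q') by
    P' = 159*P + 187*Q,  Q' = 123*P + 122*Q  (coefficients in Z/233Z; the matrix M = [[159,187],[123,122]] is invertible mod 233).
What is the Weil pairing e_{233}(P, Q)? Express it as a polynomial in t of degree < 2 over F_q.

Under M = [[159,187],[123,122]] in GL_2(Z/233), e_{233}(P',Q') = e_{233}(P,Q)^(159*122-187*123 mod 233).
Inverting 125 mod 233: 192. Thus e_{233}(P,Q) = e(P',Q')^{192}.
Map (x,y)_Ed via u=(1+y)/(1-y), v=(1+y)/((1-y)x) to Montgomery A=219385919367811,B=95171686850430; then to (a',b')=(210942122150010,0).
Miller loop for e_{233} over F_{251023715809441^2}: bits of 233 = 11101001; 7 double steps + 4 add steps, l/v at each.
Result: e(P',Q') = 126976478551266 + 9479317748334*t.
Raise to 192: e(P,Q) = 36620925951575 + 221409451034048*t in mu_{233}.

36620925951575 + 221409451034048*t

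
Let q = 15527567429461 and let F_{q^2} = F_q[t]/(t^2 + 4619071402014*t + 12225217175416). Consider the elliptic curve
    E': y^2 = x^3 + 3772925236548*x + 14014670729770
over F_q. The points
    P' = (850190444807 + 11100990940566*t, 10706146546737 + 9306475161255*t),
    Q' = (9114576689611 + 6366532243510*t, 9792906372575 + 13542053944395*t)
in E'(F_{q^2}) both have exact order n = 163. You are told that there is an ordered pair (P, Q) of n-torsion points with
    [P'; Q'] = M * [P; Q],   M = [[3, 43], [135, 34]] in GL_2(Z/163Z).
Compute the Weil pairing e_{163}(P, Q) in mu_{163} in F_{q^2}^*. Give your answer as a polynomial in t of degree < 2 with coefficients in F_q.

Under M = [[3,43],[135,34]] in GL_2(Z/163), e_{163}(P',Q') = e_{163}(P,Q)^(3*34-43*135 mod 163).
3*34 - 43*135 = -5703; reduced mod 163: det = 2, inverse 82.
Miller loop for e_{163} over F_{15527567429461^2}: bits of 163 = 10100011; 7 double steps + 3 add steps, l/v at each.
f_P(D_Q)/f_Q(D_P) = 5707397304974 + 11400913493576*t.
(5707397304974 + 11400913493576*t)^{82} mod (15527567429461,f) = 6415682984498 + 1765283560669*t.

6415682984498 + 1765283560669*t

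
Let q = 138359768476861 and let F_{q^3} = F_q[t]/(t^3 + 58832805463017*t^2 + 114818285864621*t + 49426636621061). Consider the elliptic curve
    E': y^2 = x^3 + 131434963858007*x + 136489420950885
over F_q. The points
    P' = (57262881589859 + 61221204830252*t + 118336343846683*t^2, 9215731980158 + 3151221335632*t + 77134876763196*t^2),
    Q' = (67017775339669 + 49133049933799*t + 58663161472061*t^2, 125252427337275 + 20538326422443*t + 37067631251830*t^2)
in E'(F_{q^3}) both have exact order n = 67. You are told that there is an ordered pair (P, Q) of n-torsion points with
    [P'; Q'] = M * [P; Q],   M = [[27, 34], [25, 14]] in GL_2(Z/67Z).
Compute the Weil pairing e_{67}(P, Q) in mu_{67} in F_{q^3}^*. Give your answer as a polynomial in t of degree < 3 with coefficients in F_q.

128921046693217 + 124788610905099*t + 89086794271416*t^2

Alternating bilinearity on E[67] (values in mu_{67} in F_{138359768476861^3}) gives e(P',Q') = e(P,Q)^det(M).
det M = 27*14 - 34*25 = -472 = 64 (mod 67); 64^{-1} = 22 (mod 67).
Build f_{67,P'} and f_{67,Q'} via the 7-bit ladder of 67=1000011_2; evaluate at shifted divisors; quotient in F_{138359768476861^3}.
So e_{67}(P',Q') = 99023134007018 + 29389130209682*t + 91535814498594*t^2.
Hence e(P,Q) = 128921046693217 + 124788610905099*t + 89086794271416*t^2 in F_{138359768476861^3}^*.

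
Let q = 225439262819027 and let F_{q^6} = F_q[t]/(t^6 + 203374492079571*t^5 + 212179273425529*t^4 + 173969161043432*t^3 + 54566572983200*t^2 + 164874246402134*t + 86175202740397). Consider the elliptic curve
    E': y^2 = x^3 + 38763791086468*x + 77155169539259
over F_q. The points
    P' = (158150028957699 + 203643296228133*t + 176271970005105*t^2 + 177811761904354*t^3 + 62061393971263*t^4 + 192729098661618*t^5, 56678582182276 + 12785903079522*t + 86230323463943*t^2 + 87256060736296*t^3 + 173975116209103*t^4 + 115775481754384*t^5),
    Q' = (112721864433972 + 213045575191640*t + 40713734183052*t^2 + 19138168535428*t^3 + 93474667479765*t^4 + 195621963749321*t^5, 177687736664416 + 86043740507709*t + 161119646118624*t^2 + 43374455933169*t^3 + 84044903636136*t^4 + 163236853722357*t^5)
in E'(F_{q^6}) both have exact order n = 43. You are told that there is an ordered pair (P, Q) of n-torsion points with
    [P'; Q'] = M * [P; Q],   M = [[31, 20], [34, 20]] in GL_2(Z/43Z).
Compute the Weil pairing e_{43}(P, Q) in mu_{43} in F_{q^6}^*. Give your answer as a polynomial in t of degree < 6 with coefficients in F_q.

8401511098470 + 116989781425574*t + 115896397598768*t^2 + 95129068277110*t^3 + 59692871798617*t^4 + 75780634078928*t^5

e_{43}(aP+bQ,cP+dQ) = e_{43}(P,Q)^(ad-bc); with (a,b,c,d)=(31,20,34,20) this gives the det-43 law.
det M = 31*20 - 20*34 = -60 = 26 (mod 43); 26^{-1} = 5 (mod 43).
Double-and-add over 101011: 6-1 doublings, 4-1 additions; each step l_{T,T}/v_{2T} or l_{T,P'}/v at Q'+S for random S.
e_{43}(P',Q') = 196017662207662 + 223257381659358*t + 132046186386311*t^2 + 212985226237915*t^3 + 127885473532020*t^4 + 172537484053466*t^5.
(196017662207662 + 223257381659358*t + 132046186386311*t^2 + 212985226237915*t^3 + 127885473532020*t^4 + 172537484053466*t^5)^{5} mod (225439262819027,f) = 8401511098470 + 116989781425574*t + 115896397598768*t^2 + 95129068277110*t^3 + 59692871798617*t^4 + 75780634078928*t^5.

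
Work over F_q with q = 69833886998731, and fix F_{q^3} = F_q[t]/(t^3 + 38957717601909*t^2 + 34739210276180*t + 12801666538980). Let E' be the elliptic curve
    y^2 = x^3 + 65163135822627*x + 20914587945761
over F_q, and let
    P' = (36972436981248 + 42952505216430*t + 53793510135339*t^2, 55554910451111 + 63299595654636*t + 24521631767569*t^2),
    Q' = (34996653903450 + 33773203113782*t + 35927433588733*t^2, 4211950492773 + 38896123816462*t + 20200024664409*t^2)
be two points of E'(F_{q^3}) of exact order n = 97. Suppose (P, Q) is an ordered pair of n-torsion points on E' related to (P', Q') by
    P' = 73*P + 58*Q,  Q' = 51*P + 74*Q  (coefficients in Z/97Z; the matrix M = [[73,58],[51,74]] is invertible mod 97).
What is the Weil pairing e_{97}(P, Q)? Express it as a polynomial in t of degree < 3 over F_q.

20926493815035 + 45121722696162*t + 56293298345565*t^2

Alternating bilinearity on E[97] (values in mu_{97} in F_{69833886998731^3}) gives e(P',Q') = e(P,Q)^det(M).
det(M) mod 97 = 19; its inverse in (Z/97)^* is 46 (check: 19*46 mod 97 = 1).
Run Miller on y^2=x^3+65163135822627*x+20914587945761 over F_{69833886998731}: ladder 1100001 (7 bits); e = f_P(D_Q)/f_Q(D_P).
f_P(D_Q)/f_Q(D_P) = 8212707839463 + 11692153608325*t + 57454128967270*t^2.
Hence e(P,Q) = 20926493815035 + 45121722696162*t + 56293298345565*t^2 in F_{69833886998731^3}^*.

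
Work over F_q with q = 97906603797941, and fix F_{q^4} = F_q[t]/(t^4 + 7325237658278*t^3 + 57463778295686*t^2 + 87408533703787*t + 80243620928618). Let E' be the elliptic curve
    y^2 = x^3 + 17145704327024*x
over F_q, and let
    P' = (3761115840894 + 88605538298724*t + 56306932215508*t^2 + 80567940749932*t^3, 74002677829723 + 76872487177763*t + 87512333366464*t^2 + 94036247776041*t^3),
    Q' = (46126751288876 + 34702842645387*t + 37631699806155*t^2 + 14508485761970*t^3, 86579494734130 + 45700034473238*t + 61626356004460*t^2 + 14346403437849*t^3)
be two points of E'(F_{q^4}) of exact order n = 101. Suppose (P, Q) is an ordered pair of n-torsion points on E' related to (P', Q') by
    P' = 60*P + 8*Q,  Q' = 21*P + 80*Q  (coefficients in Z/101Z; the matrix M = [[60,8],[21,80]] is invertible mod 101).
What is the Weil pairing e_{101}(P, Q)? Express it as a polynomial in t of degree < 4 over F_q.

30625963793642 + 54682041243705*t + 82111734776623*t^2 + 10245441617197*t^3

Since e_{101}(P,P)=e_{101}(Q,Q)=1 and e_{101}(Q,P)=e_{101}(P,Q)^{-1}, expanding e_{101}(60*P + 8*Q,21*P + 80*Q) leaves e(P,Q)^det(M).
60*80 - 8*21 = 4632; reduced mod 101: det = 87, inverse 36.
Double-and-add over 1100101: 7-1 doublings, 4-1 additions; each step l_{T,T}/v_{2T} or l_{T,P'}/v at Q'+S for random S.
e_{101}(P',Q') = 18824115836635 + 53124153409406*t + 92894514137531*t^2 + 8994357143332*t^3.
Finally e_{101}(P,Q) = 30625963793642 + 54682041243705*t + 82111734776623*t^2 + 10245441617197*t^3.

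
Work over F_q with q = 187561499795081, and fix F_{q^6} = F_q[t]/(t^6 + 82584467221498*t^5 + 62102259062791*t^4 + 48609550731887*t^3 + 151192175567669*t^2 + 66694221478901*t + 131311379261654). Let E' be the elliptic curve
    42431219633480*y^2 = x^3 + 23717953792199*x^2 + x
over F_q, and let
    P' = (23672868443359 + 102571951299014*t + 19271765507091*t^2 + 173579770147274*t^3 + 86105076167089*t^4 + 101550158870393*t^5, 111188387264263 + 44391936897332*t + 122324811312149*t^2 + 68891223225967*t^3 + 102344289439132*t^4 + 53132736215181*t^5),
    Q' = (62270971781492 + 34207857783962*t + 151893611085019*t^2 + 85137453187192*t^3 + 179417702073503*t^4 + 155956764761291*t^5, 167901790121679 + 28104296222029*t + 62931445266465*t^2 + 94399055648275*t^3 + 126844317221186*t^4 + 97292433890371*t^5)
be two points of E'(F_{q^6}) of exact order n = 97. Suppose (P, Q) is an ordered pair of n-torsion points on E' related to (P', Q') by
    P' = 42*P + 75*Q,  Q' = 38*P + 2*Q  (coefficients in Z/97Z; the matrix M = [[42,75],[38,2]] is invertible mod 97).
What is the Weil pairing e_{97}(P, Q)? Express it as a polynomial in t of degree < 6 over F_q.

Under M = [[42,75],[38,2]] in GL_2(Z/97), e_{97}(P',Q') = e_{97}(P,Q)^(42*2-75*38 mod 97).
Hence e(P,Q) = e(P',Q')^{64} where 64 = 47^{-1} mod 97.
Montgomery->Weierstrass: x_W = 61047204614758*x+71492552921661, y_W=61047204614758*y on F_{187561499795081}; lands on y^2=x^3+12548576063217*x+147280861206522.
7-bit Miller (1100001) on E'/F_{187561499795081} with a'=12548576063217, b'=147280861206522: accumulate tangent/chord ratios at Q'+S and P'+S'.
The quotient is 59478513965654 + 119724104432373*t + 163357255561117*t^2 + 5245759433949*t^3 + 123545607717241*t^4 + 155961286339138*t^5.
e_{97}(P,Q) = (59478513965654 + 119724104432373*t + 163357255561117*t^2 + 5245759433949*t^3 + 123545607717241*t^4 + 155961286339138*t^5)^{64} = 74595203276342 + 114022527324549*t + 181022414235254*t^2 + 11762746134873*t^3 + 52513991846743*t^4 + 112138050364434*t^5.

74595203276342 + 114022527324549*t + 181022414235254*t^2 + 11762746134873*t^3 + 52513991846743*t^4 + 112138050364434*t^5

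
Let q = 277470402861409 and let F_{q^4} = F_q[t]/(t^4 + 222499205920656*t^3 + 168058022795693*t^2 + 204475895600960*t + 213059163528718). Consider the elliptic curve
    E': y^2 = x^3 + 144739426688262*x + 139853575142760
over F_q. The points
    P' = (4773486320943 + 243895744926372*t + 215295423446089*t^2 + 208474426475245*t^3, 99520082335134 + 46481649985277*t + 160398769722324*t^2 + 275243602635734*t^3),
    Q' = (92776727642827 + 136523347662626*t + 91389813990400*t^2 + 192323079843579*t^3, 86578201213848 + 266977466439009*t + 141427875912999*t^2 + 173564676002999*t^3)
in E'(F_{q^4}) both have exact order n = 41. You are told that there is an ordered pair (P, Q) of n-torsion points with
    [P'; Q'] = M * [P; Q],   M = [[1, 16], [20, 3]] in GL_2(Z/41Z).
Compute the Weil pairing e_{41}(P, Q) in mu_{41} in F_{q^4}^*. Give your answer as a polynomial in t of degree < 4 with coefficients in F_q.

Under M = [[1,16],[20,3]] in GL_2(Z/41), e_{41}(P',Q') = e_{41}(P,Q)^(1*3-16*20 mod 41).
det(M) mod 41 = 11; its inverse in (Z/41)^* is 15 (check: 11*15 mod 41 = 1).
6-bit Miller (101001) on E'/F_{277470402861409} with a'=144739426688262, b'=139853575142760: accumulate tangent/chord ratios at Q'+S and P'+S'.
f_P(D_Q)/f_Q(D_P) = 193785813869128 + 226454131476352*t + 65479313437795*t^2 + 215940430745881*t^3.
Finally e_{41}(P,Q) = 264257501031782 + 45926846146637*t + 203384776587315*t^2 + 25655619975968*t^3.

264257501031782 + 45926846146637*t + 203384776587315*t^2 + 25655619975968*t^3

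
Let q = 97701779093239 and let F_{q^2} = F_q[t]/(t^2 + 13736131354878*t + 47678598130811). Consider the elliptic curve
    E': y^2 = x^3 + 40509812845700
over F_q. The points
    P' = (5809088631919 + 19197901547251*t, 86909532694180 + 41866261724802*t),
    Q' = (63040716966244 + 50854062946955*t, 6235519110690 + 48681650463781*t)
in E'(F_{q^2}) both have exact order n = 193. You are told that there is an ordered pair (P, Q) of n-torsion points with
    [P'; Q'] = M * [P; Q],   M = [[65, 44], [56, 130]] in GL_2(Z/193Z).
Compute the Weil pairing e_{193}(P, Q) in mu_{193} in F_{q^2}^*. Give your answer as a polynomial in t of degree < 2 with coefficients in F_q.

Since e_{193}(P,P)=e_{193}(Q,Q)=1 and e_{193}(Q,P)=e_{193}(P,Q)^{-1}, expanding e_{193}(65*P + 44*Q,56*P + 130*Q) leaves e(P,Q)^det(M).
Hence e(P,Q) = e(P',Q')^{129} where 129 = 3^{-1} mod 193.
n = 193 = (11000001)_2 (8 bits, wt 3); accumulate f_{193,P'}(Q'+S)/f_{193,P'}(S) along the 7-step ladder.
Miller gives e_{193}(P',Q') = 70954402574439 + 46569098884933*t in F_{97701779093239^2}.
(70954402574439 + 46569098884933*t)^{129} mod (97701779093239,f) = 78915377117020 + 28788825691971*t.

78915377117020 + 28788825691971*t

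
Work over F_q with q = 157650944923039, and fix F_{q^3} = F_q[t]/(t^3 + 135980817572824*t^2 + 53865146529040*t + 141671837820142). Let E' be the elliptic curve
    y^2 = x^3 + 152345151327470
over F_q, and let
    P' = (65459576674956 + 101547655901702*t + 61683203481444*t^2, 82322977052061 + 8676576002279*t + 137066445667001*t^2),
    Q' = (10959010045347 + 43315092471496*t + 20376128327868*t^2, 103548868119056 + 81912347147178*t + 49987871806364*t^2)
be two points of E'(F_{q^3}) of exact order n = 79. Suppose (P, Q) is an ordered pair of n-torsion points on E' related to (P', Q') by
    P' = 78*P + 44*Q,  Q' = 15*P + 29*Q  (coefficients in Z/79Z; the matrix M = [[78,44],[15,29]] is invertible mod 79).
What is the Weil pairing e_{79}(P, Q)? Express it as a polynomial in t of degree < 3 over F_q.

34668013732249 + 12789993335771*t + 16456617971895*t^2

Under M = [[78,44],[15,29]] in GL_2(Z/79), e_{79}(P',Q') = e_{79}(P,Q)^(78*29-44*15 mod 79).
78*29 - 44*15 = 1602; reduced mod 79: det = 22, inverse 18.
Double-and-add over 1001111: 7-1 doublings, 5-1 additions; each step l_{T,T}/v_{2T} or l_{T,P'}/v at Q'+S for random S.
Result: e(P',Q') = 147976429107068 + 4713708604152*t + 137875303016947*t^2.
Raise to 18: e(P,Q) = 34668013732249 + 12789993335771*t + 16456617971895*t^2 in mu_{79}.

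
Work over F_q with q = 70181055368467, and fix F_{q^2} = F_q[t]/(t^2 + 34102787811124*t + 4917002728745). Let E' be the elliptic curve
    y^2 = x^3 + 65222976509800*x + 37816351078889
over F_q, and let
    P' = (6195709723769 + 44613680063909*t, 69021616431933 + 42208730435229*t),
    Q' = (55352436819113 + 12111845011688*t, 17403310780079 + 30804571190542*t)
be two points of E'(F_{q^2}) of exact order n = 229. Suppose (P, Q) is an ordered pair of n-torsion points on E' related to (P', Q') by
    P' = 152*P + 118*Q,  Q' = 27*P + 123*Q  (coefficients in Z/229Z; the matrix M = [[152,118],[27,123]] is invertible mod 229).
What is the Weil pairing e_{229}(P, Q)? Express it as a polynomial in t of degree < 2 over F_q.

40342544127188 + 17233353560734*t

Since e_{229}(P,P)=e_{229}(Q,Q)=1 and e_{229}(Q,P)=e_{229}(P,Q)^{-1}, expanding e_{229}(152*P + 118*Q,27*P + 123*Q) leaves e(P,Q)^det(M).
Hence e(P,Q) = e(P',Q')^{48} where 48 = 167^{-1} mod 229.
Miller loop for e_{229} over F_{70181055368467^2}: bits of 229 = 11100101; 7 double steps + 4 add steps, l/v at each.
f_P(D_Q)/f_Q(D_P) = 12152390400166 + 56313459596087*t.
Hence e(P,Q) = 40342544127188 + 17233353560734*t in F_{70181055368467^2}^*.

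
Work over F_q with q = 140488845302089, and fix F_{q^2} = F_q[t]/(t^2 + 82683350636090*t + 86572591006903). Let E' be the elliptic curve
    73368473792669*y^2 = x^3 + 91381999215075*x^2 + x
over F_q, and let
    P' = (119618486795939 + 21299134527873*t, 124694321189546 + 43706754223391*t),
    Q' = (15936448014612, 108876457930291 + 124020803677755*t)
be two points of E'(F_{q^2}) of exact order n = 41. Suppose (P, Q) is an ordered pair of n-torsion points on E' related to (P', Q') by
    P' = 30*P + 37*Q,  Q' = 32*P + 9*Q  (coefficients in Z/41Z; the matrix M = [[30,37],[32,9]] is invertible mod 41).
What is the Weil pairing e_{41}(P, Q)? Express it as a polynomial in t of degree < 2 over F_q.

44248524981278 + 126624602520026*t

e_{41} is bilinear + alternating on E[41], so e_{41}(30*P + 37*Q, 32*P + 9*Q) = e_{41}(P,Q)^(30*9-37*32).
30*9 - 37*32 = -914; reduced mod 41: det = 29, inverse 17.
Undo Montgomery via alpha=55289071419131, beta=29542722704605: (a',b')=(128454622408402,24985152692115) over F_{140488845302089}.
Build f_{41,P'} and f_{41,Q'} via the 6-bit ladder of 41=101001_2; evaluate at shifted divisors; quotient in F_{140488845302089^2}.
f_P(D_Q)/f_Q(D_P) = 94518321197889 + 19513538168813*t.
Raise to 17: e(P,Q) = 44248524981278 + 126624602520026*t in mu_{41}.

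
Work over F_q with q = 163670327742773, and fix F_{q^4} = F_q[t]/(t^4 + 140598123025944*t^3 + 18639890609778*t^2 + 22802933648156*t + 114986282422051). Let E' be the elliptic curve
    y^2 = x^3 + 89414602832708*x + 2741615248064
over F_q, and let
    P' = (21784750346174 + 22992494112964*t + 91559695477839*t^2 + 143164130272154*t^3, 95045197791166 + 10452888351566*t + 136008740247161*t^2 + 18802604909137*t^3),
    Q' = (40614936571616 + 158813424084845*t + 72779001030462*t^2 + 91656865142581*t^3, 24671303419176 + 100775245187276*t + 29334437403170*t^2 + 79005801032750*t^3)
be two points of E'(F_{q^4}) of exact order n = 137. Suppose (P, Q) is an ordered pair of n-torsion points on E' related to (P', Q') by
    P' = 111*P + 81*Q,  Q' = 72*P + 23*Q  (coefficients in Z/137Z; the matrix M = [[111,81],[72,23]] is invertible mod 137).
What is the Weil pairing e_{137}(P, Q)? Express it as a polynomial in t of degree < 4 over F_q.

The 137-Weil pairing on E[137] over F_{163670327742773} is alternating-bilinear: e_{137}(P',Q') = e_{137}(P,Q)^det(M).
Hence e(P,Q) = e(P',Q')^{61} where 61 = 9^{-1} mod 137.
Double-and-add over 10001001: 8-1 doublings, 3-1 additions; each step l_{T,T}/v_{2T} or l_{T,P'}/v at Q'+S for random S.
f_P(D_Q)/f_Q(D_P) = 41177350700137 + 59114978457480*t + 83403112051328*t^2 + 44380201483020*t^3.
Raise to 61: e(P,Q) = 106181427571545 + 9473201628330*t + 106881873964562*t^2 + 51150706079389*t^3 in mu_{137}.

106181427571545 + 9473201628330*t + 106881873964562*t^2 + 51150706079389*t^3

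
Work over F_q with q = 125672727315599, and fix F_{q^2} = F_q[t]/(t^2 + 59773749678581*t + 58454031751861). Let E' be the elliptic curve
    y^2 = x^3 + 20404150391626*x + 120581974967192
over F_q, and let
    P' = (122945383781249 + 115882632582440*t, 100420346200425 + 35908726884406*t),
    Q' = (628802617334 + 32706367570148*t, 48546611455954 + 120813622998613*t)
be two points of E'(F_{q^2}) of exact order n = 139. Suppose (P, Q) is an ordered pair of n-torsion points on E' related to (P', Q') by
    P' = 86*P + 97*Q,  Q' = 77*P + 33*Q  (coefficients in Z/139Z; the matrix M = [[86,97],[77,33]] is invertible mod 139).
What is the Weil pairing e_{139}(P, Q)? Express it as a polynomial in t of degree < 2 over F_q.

20248544458537 + 101504734415634*t

Since e_{139}(P,P)=e_{139}(Q,Q)=1 and e_{139}(Q,P)=e_{139}(P,Q)^{-1}, expanding e_{139}(86*P + 97*Q,77*P + 33*Q) leaves e(P,Q)^det(M).
Hence e(P,Q) = e(P',Q')^{60} where 60 = 95^{-1} mod 139.
n = 139 = (10001011)_2 (8 bits, wt 4); accumulate f_{139,P'}(Q'+S)/f_{139,P'}(S) along the 7-step ladder.
e_{139}(P',Q') = 94923510208074 + 7515745547812*t.
Thus e_{139}(P,Q) = 20248544458537 + 101504734415634*t.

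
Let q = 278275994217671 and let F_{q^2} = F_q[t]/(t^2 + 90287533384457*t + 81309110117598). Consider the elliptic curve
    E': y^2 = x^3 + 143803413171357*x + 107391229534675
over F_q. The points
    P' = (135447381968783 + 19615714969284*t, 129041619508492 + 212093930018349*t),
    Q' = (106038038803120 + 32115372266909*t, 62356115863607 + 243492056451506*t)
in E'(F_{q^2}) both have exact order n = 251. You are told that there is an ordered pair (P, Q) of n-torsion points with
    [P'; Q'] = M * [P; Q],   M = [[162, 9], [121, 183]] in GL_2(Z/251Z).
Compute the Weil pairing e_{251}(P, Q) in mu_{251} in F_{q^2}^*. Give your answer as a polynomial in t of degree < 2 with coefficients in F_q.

e_{251} is bilinear + alternating on E[251], so e_{251}(162*P + 9*Q, 121*P + 183*Q) = e_{251}(P,Q)^(162*183-9*121).
So e_{251}(P,Q) = e_{251}(P',Q')^{22}, since 194*22 = 1 mod 251.
Miller loop for e_{251} over F_{278275994217671^2}: bits of 251 = 11111011; 7 double steps + 6 add steps, l/v at each.
f_P(D_Q)/f_Q(D_P) = 43420551771607 + 173095124071338*t.
Raise to 22: e(P,Q) = 128954888784425 + 219140779484258*t in mu_{251}.

128954888784425 + 219140779484258*t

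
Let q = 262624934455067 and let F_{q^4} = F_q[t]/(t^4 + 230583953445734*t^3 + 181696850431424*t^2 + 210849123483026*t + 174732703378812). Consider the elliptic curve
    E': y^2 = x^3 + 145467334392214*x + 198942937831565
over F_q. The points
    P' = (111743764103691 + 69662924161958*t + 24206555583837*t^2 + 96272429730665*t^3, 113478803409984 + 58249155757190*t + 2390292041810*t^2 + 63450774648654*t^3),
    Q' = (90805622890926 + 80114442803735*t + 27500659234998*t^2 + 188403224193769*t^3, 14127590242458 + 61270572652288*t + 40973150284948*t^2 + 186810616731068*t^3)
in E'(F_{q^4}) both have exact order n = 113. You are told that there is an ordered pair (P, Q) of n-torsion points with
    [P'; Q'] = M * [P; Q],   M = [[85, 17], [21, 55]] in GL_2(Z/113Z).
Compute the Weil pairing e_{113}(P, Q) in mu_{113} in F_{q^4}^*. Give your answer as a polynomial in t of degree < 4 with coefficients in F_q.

160498029641695 + 243741295354185*t + 214720471289239*t^2 + 183408653929202*t^3

The 113-Weil pairing on E[113] over F_{262624934455067} is alternating-bilinear: e_{113}(P',Q') = e_{113}(P,Q)^det(M).
85*55 - 17*21 = 4318; reduced mod 113: det = 24, inverse 33.
Run Miller on y^2=x^3+145467334392214*x+198942937831565 over F_{262624934455067}: ladder 1110001 (7 bits); e = f_P(D_Q)/f_Q(D_P).
f_P(D_Q)/f_Q(D_P) = 157199109164848 + 37228704593695*t + 260547336496626*t^2 + 36328291872824*t^3.
Finally e_{113}(P,Q) = 160498029641695 + 243741295354185*t + 214720471289239*t^2 + 183408653929202*t^3.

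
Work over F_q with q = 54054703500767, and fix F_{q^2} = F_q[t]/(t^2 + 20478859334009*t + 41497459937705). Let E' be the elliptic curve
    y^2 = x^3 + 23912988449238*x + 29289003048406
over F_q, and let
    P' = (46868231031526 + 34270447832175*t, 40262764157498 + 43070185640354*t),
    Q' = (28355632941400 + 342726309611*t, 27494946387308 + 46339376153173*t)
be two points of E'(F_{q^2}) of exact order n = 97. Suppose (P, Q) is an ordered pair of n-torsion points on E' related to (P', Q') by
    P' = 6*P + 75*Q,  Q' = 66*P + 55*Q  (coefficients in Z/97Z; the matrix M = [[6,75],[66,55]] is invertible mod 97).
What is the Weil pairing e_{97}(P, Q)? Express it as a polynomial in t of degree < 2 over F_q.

Since e_{97}(P,P)=e_{97}(Q,Q)=1 and e_{97}(Q,P)=e_{97}(P,Q)^{-1}, expanding e_{97}(6*P + 75*Q,66*P + 55*Q) leaves e(P,Q)^det(M).
Inverting 36 mod 97: 62. Thus e_{97}(P,Q) = e(P',Q')^{62}.
Double-and-add over 1100001: 7-1 doublings, 3-1 additions; each step l_{T,T}/v_{2T} or l_{T,P'}/v at Q'+S for random S.
Result: e(P',Q') = 35890454548208 + 27920925115945*t.
Hence e(P,Q) = 24898029709213 + 3023015926326*t in F_{54054703500767^2}^*.

24898029709213 + 3023015926326*t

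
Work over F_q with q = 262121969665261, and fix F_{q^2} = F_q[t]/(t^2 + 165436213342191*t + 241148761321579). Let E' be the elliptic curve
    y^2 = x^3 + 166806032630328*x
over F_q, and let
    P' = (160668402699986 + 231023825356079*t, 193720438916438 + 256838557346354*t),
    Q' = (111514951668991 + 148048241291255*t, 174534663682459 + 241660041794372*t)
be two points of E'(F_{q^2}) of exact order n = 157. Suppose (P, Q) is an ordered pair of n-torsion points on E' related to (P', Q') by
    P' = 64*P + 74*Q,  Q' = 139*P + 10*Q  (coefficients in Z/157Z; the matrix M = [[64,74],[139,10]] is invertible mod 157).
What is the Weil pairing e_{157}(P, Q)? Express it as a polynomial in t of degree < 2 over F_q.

141543882606848 + 72824942778942*t

Since e_{157}(P,P)=e_{157}(Q,Q)=1 and e_{157}(Q,P)=e_{157}(P,Q)^{-1}, expanding e_{157}(64*P + 74*Q,139*P + 10*Q) leaves e(P,Q)^det(M).
Inverting 88 mod 157: 91. Thus e_{157}(P,Q) = e(P',Q')^{91}.
n = 157 = (10011101)_2 (8 bits, wt 5); accumulate f_{157,P'}(Q'+S)/f_{157,P'}(S) along the 7-step ladder.
e_{157}(P',Q') = 219433095683646 + 64805293082752*t.
Raise to 91: e(P,Q) = 141543882606848 + 72824942778942*t in mu_{157}.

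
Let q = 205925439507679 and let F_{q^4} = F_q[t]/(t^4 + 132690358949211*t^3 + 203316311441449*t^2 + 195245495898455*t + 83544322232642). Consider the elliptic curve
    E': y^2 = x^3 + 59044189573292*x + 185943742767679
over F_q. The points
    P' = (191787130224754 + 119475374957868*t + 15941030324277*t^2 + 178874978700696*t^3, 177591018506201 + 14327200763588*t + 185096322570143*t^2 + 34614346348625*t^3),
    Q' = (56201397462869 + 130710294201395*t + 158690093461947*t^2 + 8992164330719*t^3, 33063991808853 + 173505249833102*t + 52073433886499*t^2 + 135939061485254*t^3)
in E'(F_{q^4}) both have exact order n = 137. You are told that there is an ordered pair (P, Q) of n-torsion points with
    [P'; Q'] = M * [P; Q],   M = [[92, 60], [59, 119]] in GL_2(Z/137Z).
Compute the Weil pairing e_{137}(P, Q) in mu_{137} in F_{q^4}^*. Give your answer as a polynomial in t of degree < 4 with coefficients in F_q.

Since e_{137}(P,P)=e_{137}(Q,Q)=1 and e_{137}(Q,P)=e_{137}(P,Q)^{-1}, expanding e_{137}(92*P + 60*Q,59*P + 119*Q) leaves e(P,Q)^det(M).
Inverting 10 mod 137: 96. Thus e_{137}(P,Q) = e(P',Q')^{96}.
8-bit Miller (10001001) on E'/F_{205925439507679} with a'=59044189573292, b'=185943742767679: accumulate tangent/chord ratios at Q'+S and P'+S'.
f_P(D_Q)/f_Q(D_P) = 118606375320326 + 58223354207236*t + 198561500100764*t^2 + 140782199588436*t^3.
e_{137}(P,Q) = (118606375320326 + 58223354207236*t + 198561500100764*t^2 + 140782199588436*t^3)^{96} = 122739803850551 + 5862921833643*t + 12329107377219*t^2 + 121727453941684*t^3.

122739803850551 + 5862921833643*t + 12329107377219*t^2 + 121727453941684*t^3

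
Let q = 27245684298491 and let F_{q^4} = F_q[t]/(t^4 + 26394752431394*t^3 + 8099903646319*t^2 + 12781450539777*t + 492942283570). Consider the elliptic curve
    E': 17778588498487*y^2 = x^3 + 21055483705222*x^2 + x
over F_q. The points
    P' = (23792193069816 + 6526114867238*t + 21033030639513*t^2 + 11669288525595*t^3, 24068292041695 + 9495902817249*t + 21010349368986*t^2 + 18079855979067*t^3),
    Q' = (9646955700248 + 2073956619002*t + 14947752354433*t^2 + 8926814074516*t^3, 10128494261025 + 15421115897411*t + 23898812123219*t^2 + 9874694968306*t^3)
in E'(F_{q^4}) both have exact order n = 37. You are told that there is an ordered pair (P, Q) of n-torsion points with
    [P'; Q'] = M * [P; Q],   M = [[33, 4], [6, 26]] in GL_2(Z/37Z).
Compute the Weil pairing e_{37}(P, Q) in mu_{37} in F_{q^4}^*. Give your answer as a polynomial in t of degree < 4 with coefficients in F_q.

21313522614916 + 23726531504425*t + 1211558150599*t^2 + 4241776966945*t^3

Under M = [[33,4],[6,26]] in GL_2(Z/37), e_{37}(P',Q') = e_{37}(P,Q)^(33*26-4*6 mod 37).
Hence e(P,Q) = e(P',Q')^{13} where 13 = 20^{-1} mod 37.
Montgomery->Weierstrass: x_W = 12849382155649*x+10000796636341, y_W=12849382155649*y on F_{27245684298491}; lands on y^2=x^3+15658619968838*x+5475198860682.
6-bit Miller (100101) on E'/F_{27245684298491} with a'=15658619968838, b'=5475198860682: accumulate tangent/chord ratios at Q'+S and P'+S'.
The quotient is 4395515826820 + 17215567497368*t + 4822644077373*t^2 + 6245568388216*t^3.
Raise to 13: e(P,Q) = 21313522614916 + 23726531504425*t + 1211558150599*t^2 + 4241776966945*t^3 in mu_{37}.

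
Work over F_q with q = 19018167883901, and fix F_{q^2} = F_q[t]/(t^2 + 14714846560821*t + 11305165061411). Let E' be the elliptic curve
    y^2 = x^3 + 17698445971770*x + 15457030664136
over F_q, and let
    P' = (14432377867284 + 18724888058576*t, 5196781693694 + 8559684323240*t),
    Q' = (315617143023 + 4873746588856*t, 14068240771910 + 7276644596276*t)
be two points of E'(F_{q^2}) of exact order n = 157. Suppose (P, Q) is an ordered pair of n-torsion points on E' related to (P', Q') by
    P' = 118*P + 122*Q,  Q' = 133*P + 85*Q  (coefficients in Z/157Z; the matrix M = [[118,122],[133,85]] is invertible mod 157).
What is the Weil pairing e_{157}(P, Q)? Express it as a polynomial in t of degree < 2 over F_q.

748811579357 + 11739136918474*t

e_{157}(aP+bQ,cP+dQ) = e_{157}(P,Q)^(ad-bc); with (a,b,c,d)=(118,122,133,85) this gives the det-157 law.
Hence e(P,Q) = e(P',Q')^{43} where 43 = 84^{-1} mod 157.
8-bit Miller (10011101) on E'/F_{19018167883901} with a'=17698445971770, b'=15457030664136: accumulate tangent/chord ratios at Q'+S and P'+S'.
Miller gives e_{157}(P',Q') = 5787059049753 + 12300544366100*t in F_{19018167883901^2}.
Hence e(P,Q) = 748811579357 + 11739136918474*t in F_{19018167883901^2}^*.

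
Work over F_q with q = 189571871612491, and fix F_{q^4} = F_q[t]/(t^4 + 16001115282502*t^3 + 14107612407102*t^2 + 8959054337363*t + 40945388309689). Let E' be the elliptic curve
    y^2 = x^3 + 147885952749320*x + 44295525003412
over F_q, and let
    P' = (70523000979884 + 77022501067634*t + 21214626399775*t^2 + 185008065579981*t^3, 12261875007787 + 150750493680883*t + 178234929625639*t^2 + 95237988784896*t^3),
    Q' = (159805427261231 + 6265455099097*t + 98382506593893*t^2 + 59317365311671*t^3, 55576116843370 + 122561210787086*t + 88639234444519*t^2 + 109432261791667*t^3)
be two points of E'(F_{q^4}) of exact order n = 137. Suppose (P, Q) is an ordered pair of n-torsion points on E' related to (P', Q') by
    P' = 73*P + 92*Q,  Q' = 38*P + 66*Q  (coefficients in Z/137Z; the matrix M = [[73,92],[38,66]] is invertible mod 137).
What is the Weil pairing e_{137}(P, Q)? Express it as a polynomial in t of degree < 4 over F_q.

128522436246783 + 174666646049034*t + 107613696946369*t^2 + 93114796915696*t^3

e_{137}(aP+bQ,cP+dQ) = e_{137}(P,Q)^(ad-bc); with (a,b,c,d)=(73,92,38,66) this gives the det-137 law.
det(M) mod 137 = 89; its inverse in (Z/137)^* is 117 (check: 89*117 mod 137 = 1).
Run Miller on y^2=x^3+147885952749320*x+44295525003412 over F_{189571871612491}: ladder 10001001 (8 bits); e = f_P(D_Q)/f_Q(D_P).
Result: e(P',Q') = 144140447642833 + 186372929187586*t + 159928877919264*t^2 + 95436767825083*t^3.
Finally e_{137}(P,Q) = 128522436246783 + 174666646049034*t + 107613696946369*t^2 + 93114796915696*t^3.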